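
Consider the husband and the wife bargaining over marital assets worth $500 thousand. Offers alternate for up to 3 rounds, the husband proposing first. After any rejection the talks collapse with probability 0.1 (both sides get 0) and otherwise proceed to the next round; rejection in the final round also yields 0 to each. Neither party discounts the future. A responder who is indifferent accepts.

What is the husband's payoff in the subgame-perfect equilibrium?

455

By backward induction:
Round 3 (the husband proposes): the wife will accept anything ≥ 0, so the husband offers 0 and keeps 500.
Round 2 (the wife proposes): rejecting gives the husband an expected 0.9 × 500 = 450; the wife offers that and keeps 50.
Round 1 (the husband proposes): rejecting gives the wife an expected 0.9 × 50 = 45, so the husband offers 45, keeping 455.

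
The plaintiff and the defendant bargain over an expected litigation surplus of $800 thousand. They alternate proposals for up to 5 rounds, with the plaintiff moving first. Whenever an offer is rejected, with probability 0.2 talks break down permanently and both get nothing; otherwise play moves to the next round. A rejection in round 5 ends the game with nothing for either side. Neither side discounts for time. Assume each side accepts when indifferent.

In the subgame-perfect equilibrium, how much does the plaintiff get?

590.08

Round 5 (the plaintiff proposes): the defendant will accept anything ≥ 0, so the plaintiff offers 0 and keeps 800.
Round 4 (the defendant proposes): rejecting gives the plaintiff an expected 0.8 × 800 = 640; the defendant offers that and keeps 160.
Round 3 (the plaintiff proposes): rejecting gives the defendant an expected 0.8 × 160 = 128, so the plaintiff offers 128, keeping 672.
Round 2 (the defendant proposes): rejecting gives the plaintiff an expected 0.8 × 672 = 537.6, so the defendant offers 537.6, keeping 262.4.
Round 1 (the plaintiff proposes): rejecting gives the defendant an expected 0.8 × 262.4 = 209.92, so the plaintiff offers 209.92, keeping 590.08.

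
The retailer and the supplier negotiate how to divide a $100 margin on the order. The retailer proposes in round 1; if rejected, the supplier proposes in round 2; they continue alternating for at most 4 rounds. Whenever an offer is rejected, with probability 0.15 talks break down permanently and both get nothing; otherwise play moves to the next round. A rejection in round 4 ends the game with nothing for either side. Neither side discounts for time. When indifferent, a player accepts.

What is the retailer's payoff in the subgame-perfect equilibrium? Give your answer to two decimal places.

Round 4 (the supplier proposes): rejection yields 0 for the retailer; the supplier offers 0 and keeps 100.
Round 3 (the retailer proposes): rejecting gives the supplier an expected 0.85 × 100 = 85, so the retailer offers 85, keeping 15.
Round 2 (the supplier proposes): rejecting gives the retailer an expected 0.85 × 15 = 12.75. The supplier offers 12.75 and keeps 100 − 12.75 = 87.25.
Round 1 (the retailer proposes): rejecting gives the supplier an expected 0.85 × 87.25 = 74.1625. The retailer offers 74.1625 and keeps 100 − 74.1625 = 25.8375.

25.84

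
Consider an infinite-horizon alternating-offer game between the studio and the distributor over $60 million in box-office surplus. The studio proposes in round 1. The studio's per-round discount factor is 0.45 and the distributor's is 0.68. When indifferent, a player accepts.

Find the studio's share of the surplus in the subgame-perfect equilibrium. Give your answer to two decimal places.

In a stationary SPE each proposer offers the other exactly their discounted continuation value.
If the studio keeps x when proposing and the distributor keeps y when proposing, then x = 60 − 0.68y and y = 60 − 0.45x.
Solving: x = 60(1 − 0.68) / (1 − 0.45·0.68) = 19.2 / 0.694 ≈ 27.6657.
The distributor gets 60 − 27.6657 ≈ 32.3343.

27.67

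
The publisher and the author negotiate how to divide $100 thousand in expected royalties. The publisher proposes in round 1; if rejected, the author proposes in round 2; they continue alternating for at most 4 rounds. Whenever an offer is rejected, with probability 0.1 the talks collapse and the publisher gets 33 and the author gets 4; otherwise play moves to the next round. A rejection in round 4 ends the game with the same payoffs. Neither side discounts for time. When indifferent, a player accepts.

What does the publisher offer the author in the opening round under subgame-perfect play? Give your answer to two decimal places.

By backward induction:
Round 4 (the author proposes): the publisher gets 33 if talks fail, so the author offers 33 and keeps 67.
Round 3 (the publisher proposes): rejecting gives the author an expected 0.9 × 67 + 0.1 × 4 = 60.7. The publisher offers 60.7 and keeps 100 − 60.7 = 39.3.
Round 2 (the author proposes): rejecting gives the publisher an expected 0.9 × 39.3 + 0.1 × 33 = 38.67, so the author offers 38.67, keeping 61.33.
Round 1 (the publisher proposes): rejecting gives the author an expected 0.9 × 61.33 + 0.1 × 4 = 55.597; the publisher offers that and keeps 44.403.

55.60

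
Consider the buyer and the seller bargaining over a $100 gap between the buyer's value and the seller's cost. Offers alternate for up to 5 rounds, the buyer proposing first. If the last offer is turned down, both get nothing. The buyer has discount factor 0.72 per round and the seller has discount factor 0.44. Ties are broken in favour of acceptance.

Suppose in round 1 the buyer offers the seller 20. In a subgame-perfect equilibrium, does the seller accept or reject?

Work out the seller's continuation value if the offer is rejected.
Round 5 (the buyer proposes): the seller will accept anything ≥ 0, so the buyer offers 0 and keeps 100.
Round 4 (the seller proposes): the buyer can get 100 next round, worth 0.72 × 100 = 72 now. The seller offers 72 and keeps 100 − 72 = 28.
Round 3 (the buyer proposes): the seller can get 28 next round, worth 0.44 × 28 = 12.32 now. The buyer offers 12.32 and keeps 100 − 12.32 = 87.68.
Round 2 (the seller proposes): the buyer can get 87.68 next round, worth 0.72 × 87.68 = 63.1296 now, so the seller offers 63.1296, keeping 36.8704.
So by rejecting in round 1, the seller gets 36.8704 next round, worth 0.44 × 36.8704 = 16.222976 now.
Offer 20 ≥ 16.222976, so the seller accepts.

Accept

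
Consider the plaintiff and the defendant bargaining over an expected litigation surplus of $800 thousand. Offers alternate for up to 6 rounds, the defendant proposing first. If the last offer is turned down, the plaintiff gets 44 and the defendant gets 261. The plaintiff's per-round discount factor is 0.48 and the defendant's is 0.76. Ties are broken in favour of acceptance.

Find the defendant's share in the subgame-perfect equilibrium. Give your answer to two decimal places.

639.79

Round 6 (the plaintiff proposes): the defendant gets 261 if talks fail, so the plaintiff offers 261 and keeps 539.
Round 5 (the defendant proposes): the plaintiff can get 539 next round, worth 0.48 × 539 = 258.72 now, so the defendant offers 258.72, keeping 541.28.
Round 4 (the plaintiff proposes): the defendant can get 541.28 next round, worth 0.76 × 541.28 = 411.3728 now, so the plaintiff offers 411.3728, keeping 388.6272.
Round 3 (the defendant proposes): the plaintiff can get 388.6272 next round, worth 0.48 × 388.6272 = 186.541056 now; the defendant offers that and keeps 613.458944.
Round 2 (the plaintiff proposes): the defendant can get 613.458944 next round, worth 0.76 × 613.458944 = 466.22879744 now. The plaintiff offers 466.22879744 and keeps 800 − 466.22879744 = 333.77120256.
Round 1 (the defendant proposes): the plaintiff can get 333.77120256 next round, worth 0.48 × 333.77120256 = 160.2101772288 now; the defendant offers that and keeps 639.7898227712.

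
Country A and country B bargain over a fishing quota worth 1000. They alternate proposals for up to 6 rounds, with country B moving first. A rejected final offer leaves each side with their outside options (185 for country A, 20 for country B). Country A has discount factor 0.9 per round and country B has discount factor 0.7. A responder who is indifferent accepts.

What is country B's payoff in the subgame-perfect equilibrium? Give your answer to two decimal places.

209.83

Round 6 (country A proposes): country B gets 20 if talks fail, so country A offers 20 and keeps 980.
Round 5 (country B proposes): country A can get 980 next round, worth 0.9 × 980 = 882 now, so country B offers 882, keeping 118.
Round 4 (country A proposes): country B can get 118 next round, worth 0.7 × 118 = 82.6 now; country A offers that and keeps 917.4.
Round 3 (country B proposes): country A can get 917.4 next round, worth 0.9 × 917.4 = 825.66 now; country B offers that and keeps 174.34.
Round 2 (country A proposes): country B can get 174.34 next round, worth 0.7 × 174.34 = 122.038 now. Country A offers 122.038 and keeps 1000 − 122.038 = 877.962.
Round 1 (country B proposes): country A can get 877.962 next round, worth 0.9 × 877.962 = 790.1658 now. Country B offers 790.1658 and keeps 1000 − 790.1658 = 209.8342.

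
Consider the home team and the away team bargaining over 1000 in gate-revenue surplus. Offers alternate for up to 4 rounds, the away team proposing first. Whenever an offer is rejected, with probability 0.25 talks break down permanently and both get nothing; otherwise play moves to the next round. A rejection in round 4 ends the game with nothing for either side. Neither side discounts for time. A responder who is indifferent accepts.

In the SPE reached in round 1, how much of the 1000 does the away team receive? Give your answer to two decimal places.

390.63

Round 4 (the home team proposes): the away team will accept anything ≥ 0, so the home team offers 0 and keeps 1000.
Round 3 (the away team proposes): rejecting gives the home team an expected 0.75 × 1000 = 750, so the away team offers 750, keeping 250.
Round 2 (the home team proposes): rejecting gives the away team an expected 0.75 × 250 = 187.5, so the home team offers 187.5, keeping 812.5.
Round 1 (the away team proposes): rejecting gives the home team an expected 0.75 × 812.5 = 609.375; the away team offers that and keeps 390.625.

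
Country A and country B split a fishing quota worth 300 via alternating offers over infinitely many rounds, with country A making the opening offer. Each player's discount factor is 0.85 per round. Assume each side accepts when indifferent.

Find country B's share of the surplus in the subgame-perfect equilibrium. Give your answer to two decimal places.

When country A proposes, country B accepts any offer worth at least 0.85 times what country B would get by proposing next round; and vice versa.
This gives x = 300 − 0.85y and y = 300 − 0.85x, where x and y are each side's share when it proposes.
Hence (1 − 0.85·0.85)x = 300(1 − 0.85), i.e. 0.2775·x = 45.
x ≈ 162.1622; country B's share is 300 − x ≈ 137.8378.

137.84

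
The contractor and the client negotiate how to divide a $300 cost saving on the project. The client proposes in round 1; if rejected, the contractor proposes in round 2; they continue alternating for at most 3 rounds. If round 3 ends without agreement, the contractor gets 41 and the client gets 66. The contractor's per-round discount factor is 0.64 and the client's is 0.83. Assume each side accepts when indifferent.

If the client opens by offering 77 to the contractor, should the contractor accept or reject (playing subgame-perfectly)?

Accept

Round 3 (the client proposes): the contractor gets 41 if talks fail, so the client offers 41 and keeps 259.
Round 2 (the contractor proposes): the client can get 259 next round, worth 0.83 × 259 = 214.97 now; the contractor offers that and keeps 85.03.
So by rejecting in round 1, the contractor gets 85.03 next round, worth 0.64 × 85.03 = 54.4192 now.
Offer 77 ≥ 54.4192, so the contractor accepts.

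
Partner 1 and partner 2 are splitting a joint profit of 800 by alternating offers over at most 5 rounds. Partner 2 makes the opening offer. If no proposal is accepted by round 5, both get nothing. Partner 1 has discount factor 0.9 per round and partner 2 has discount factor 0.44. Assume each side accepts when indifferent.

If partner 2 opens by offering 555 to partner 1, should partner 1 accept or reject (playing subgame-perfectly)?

Work out partner 1's continuation value if the offer is rejected.
Round 5 (partner 2 proposes): rejection yields 0 for partner 1; partner 2 offers 0 and keeps 800.
Round 4 (partner 1 proposes): partner 2 can get 800 next round, worth 0.44 × 800 = 352 now. Partner 1 offers 352 and keeps 800 − 352 = 448.
Round 3 (partner 2 proposes): partner 1 can get 448 next round, worth 0.9 × 448 = 403.2 now; partner 2 offers that and keeps 396.8.
Round 2 (partner 1 proposes): partner 2 can get 396.8 next round, worth 0.44 × 396.8 = 174.592 now. Partner 1 offers 174.592 and keeps 800 − 174.592 = 625.408.
So by rejecting in round 1, partner 1 gets 625.408 next round, worth 0.9 × 625.408 = 562.8672 now.
Offer 555 < 562.8672, so partner 1 rejects.

Reject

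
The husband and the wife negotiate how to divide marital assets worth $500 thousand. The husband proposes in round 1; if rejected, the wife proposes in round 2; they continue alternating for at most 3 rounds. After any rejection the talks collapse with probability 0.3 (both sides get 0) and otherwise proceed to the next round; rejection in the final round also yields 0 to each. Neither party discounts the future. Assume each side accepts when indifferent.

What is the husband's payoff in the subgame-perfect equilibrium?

Round 3 (the husband proposes): the wife will accept anything ≥ 0, so the husband offers 0 and keeps 500.
Round 2 (the wife proposes): rejecting gives the husband an expected 0.7 × 500 = 350; the wife offers that and keeps 150.
Round 1 (the husband proposes): rejecting gives the wife an expected 0.7 × 150 = 105; the husband offers that and keeps 395.

395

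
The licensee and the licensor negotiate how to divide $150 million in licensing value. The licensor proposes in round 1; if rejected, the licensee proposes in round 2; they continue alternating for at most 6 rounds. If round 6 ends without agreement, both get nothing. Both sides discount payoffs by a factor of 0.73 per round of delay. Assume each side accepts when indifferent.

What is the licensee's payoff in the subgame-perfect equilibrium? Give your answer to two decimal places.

Round 6 (the licensee proposes): rejection yields 0 for the licensor; the licensee offers 0 and keeps 150.
Round 5 (the licensor proposes): the licensee can get 150 next round, worth 0.73 × 150 = 109.5 now, so the licensor offers 109.5, keeping 40.5.
Round 4 (the licensee proposes): the licensor can get 40.5 next round, worth 0.73 × 40.5 = 29.565 now. The licensee offers 29.565 and keeps 150 − 29.565 = 120.435.
Round 3 (the licensor proposes): the licensee can get 120.435 next round, worth 0.73 × 120.435 = 87.91755 now. The licensor offers 87.91755 and keeps 150 − 87.91755 = 62.08245.
Round 2 (the licensee proposes): the licensor can get 62.08245 next round, worth 0.73 × 62.08245 = 45.3201885 now, so the licensee offers 45.3201885, keeping 104.6798115.
Round 1 (the licensor proposes): the licensee can get 104.6798115 next round, worth 0.73 × 104.6798115 = 76.416262395 now, so the licensor offers 76.416262395, keeping 73.583737605.

76.42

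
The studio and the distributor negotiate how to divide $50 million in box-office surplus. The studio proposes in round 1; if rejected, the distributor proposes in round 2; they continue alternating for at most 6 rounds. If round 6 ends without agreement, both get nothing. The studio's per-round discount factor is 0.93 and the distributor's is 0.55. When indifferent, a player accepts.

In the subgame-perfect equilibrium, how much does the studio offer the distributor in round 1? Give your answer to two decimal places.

Round 6 (the distributor proposes): the studio will accept anything ≥ 0, so the distributor offers 0 and keeps 50.
Round 5 (the studio proposes): the distributor can get 50 next round, worth 0.55 × 50 = 27.5 now; the studio offers that and keeps 22.5.
Round 4 (the distributor proposes): the studio can get 22.5 next round, worth 0.93 × 22.5 = 20.925 now; the distributor offers that and keeps 29.075.
Round 3 (the studio proposes): the distributor can get 29.075 next round, worth 0.55 × 29.075 = 15.99125 now, so the studio offers 15.99125, keeping 34.00875.
Round 2 (the distributor proposes): the studio can get 34.00875 next round, worth 0.93 × 34.00875 = 31.6281375 now, so the distributor offers 31.6281375, keeping 18.3718625.
Round 1 (the studio proposes): the distributor can get 18.3718625 next round, worth 0.55 × 18.3718625 = 10.104524375 now. The studio offers 10.104524375 and keeps 50 − 10.104524375 = 39.895475625.

10.10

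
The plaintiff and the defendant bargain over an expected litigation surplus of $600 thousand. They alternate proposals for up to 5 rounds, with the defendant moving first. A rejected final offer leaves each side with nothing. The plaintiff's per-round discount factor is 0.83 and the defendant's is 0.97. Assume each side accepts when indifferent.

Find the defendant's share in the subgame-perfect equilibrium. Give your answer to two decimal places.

Round 5 (the defendant proposes): rejection yields 0 for the plaintiff; the defendant offers 0 and keeps 600.
Round 4 (the plaintiff proposes): the defendant can get 600 next round, worth 0.97 × 600 = 582 now, so the plaintiff offers 582, keeping 18.
Round 3 (the defendant proposes): the plaintiff can get 18 next round, worth 0.83 × 18 = 14.94 now, so the defendant offers 14.94, keeping 585.06.
Round 2 (the plaintiff proposes): the defendant can get 585.06 next round, worth 0.97 × 585.06 = 567.5082 now; the plaintiff offers that and keeps 32.4918.
Round 1 (the defendant proposes): the plaintiff can get 32.4918 next round, worth 0.83 × 32.4918 = 26.968194 now; the defendant offers that and keeps 573.031806.

573.03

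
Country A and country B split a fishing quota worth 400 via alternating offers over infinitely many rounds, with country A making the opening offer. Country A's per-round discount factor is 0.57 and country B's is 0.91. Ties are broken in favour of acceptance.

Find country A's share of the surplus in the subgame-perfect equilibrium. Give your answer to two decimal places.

In a stationary SPE each proposer offers the other exactly their discounted continuation value.
If country A keeps x when proposing and country B keeps y when proposing, then x = 400 − 0.91y and y = 400 − 0.57x.
Solving: x = 400(1 − 0.91) / (1 − 0.57·0.91) = 36 / 0.4813 ≈ 74.7974.
Country B gets 400 − 74.7974 ≈ 325.2026.

74.80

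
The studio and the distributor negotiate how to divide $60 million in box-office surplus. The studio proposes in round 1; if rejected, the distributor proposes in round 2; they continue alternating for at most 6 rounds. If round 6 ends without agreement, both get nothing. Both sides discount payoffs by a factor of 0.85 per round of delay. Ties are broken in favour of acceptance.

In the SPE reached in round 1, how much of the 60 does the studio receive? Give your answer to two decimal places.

20.20

Round 6 (the distributor proposes): rejection yields 0 for the studio; the distributor offers 0 and keeps 60.
Round 5 (the studio proposes): the distributor can get 60 next round, worth 0.85 × 60 = 51 now. The studio offers 51 and keeps 60 − 51 = 9.
Round 4 (the distributor proposes): the studio can get 9 next round, worth 0.85 × 9 = 7.65 now, so the distributor offers 7.65, keeping 52.35.
Round 3 (the studio proposes): the distributor can get 52.35 next round, worth 0.85 × 52.35 = 44.4975 now, so the studio offers 44.4975, keeping 15.5025.
Round 2 (the distributor proposes): the studio can get 15.5025 next round, worth 0.85 × 15.5025 = 13.177125 now; the distributor offers that and keeps 46.822875.
Round 1 (the studio proposes): the distributor can get 46.822875 next round, worth 0.85 × 46.822875 = 39.79944375 now; the studio offers that and keeps 20.20055625.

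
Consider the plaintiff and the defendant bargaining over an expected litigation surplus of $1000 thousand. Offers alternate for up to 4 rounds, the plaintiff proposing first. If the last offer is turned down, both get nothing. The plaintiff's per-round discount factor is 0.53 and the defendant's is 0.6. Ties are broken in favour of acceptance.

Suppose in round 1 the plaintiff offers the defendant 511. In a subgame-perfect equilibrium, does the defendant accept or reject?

Accept

Round 4 (the defendant proposes): rejection yields 0 for the plaintiff; the defendant offers 0 and keeps 1000.
Round 3 (the plaintiff proposes): the defendant can get 1000 next round, worth 0.6 × 1000 = 600 now. The plaintiff offers 600 and keeps 1000 − 600 = 400.
Round 2 (the defendant proposes): the plaintiff can get 400 next round, worth 0.53 × 400 = 212 now. The defendant offers 212 and keeps 1000 − 212 = 788.
So by rejecting in round 1, the defendant gets 788 next round, worth 0.6 × 788 = 472.8 now.
Offer 511 ≥ 472.8, so the defendant accepts.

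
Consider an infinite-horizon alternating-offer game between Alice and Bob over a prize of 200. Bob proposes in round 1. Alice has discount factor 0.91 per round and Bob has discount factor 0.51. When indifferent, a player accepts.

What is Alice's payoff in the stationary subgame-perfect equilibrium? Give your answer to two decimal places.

When Bob proposes, Alice accepts any offer worth at least 0.91 times what Alice would get by proposing next round; and vice versa.
This gives x = 200 − 0.91y and y = 200 − 0.51x, where x and y are each side's share when it proposes.
Hence (1 − 0.91·0.51)x = 200(1 − 0.91), i.e. 0.5359·x = 18.
x ≈ 33.5884; Alice's share is 200 − x ≈ 166.4116.

166.41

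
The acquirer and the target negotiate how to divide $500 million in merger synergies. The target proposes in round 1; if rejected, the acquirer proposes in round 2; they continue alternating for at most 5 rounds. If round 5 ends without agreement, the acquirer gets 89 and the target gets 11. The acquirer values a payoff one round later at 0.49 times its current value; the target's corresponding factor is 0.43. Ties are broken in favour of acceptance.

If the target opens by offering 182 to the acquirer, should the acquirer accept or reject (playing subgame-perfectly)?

Accept

Work out the acquirer's continuation value if the offer is rejected.
Round 5 (the target proposes): the acquirer gets 89 if talks fail, so the target offers 89 and keeps 411.
Round 4 (the acquirer proposes): the target can get 411 next round, worth 0.43 × 411 = 176.73 now; the acquirer offers that and keeps 323.27.
Round 3 (the target proposes): the acquirer can get 323.27 next round, worth 0.49 × 323.27 = 158.4023 now. The target offers 158.4023 and keeps 500 − 158.4023 = 341.5977.
Round 2 (the acquirer proposes): the target can get 341.5977 next round, worth 0.43 × 341.5977 = 146.887011 now; the acquirer offers that and keeps 353.112989.
So by rejecting in round 1, the acquirer gets 353.112989 next round, worth 0.49 × 353.112989 = 173.02536461 now.
Offer 182 ≥ 173.02536461, so the acquirer accepts.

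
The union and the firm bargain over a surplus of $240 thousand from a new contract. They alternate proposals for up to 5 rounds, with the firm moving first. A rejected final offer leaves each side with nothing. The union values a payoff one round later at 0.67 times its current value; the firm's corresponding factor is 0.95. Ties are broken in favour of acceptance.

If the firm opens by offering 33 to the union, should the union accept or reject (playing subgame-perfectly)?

Accept

Round 5 (the firm proposes): the union will accept anything ≥ 0, so the firm offers 0 and keeps 240.
Round 4 (the union proposes): the firm can get 240 next round, worth 0.95 × 240 = 228 now; the union offers that and keeps 12.
Round 3 (the firm proposes): the union can get 12 next round, worth 0.67 × 12 = 8.04 now. The firm offers 8.04 and keeps 240 − 8.04 = 231.96.
Round 2 (the union proposes): the firm can get 231.96 next round, worth 0.95 × 231.96 = 220.362 now, so the union offers 220.362, keeping 19.638.
So by rejecting in round 1, the union gets 19.638 next round, worth 0.67 × 19.638 = 13.15746 now.
Offer 33 ≥ 13.15746, so the union accepts.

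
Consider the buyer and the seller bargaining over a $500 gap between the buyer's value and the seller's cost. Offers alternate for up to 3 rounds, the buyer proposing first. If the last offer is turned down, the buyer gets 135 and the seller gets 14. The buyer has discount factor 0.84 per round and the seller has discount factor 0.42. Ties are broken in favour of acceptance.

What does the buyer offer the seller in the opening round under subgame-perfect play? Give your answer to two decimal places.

Round 3 (the buyer proposes): the seller gets 14 if talks fail, so the buyer offers 14 and keeps 486.
Round 2 (the seller proposes): the buyer can get 486 next round, worth 0.84 × 486 = 408.24 now, so the seller offers 408.24, keeping 91.76.
Round 1 (the buyer proposes): the seller can get 91.76 next round, worth 0.42 × 91.76 = 38.5392 now, so the buyer offers 38.5392, keeping 461.4608.

38.54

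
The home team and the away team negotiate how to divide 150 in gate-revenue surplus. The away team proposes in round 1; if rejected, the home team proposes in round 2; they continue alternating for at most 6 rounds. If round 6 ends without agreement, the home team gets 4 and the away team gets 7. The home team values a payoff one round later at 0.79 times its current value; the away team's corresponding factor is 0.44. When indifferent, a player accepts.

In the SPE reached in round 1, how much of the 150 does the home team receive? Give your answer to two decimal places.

Round 6 (the home team proposes): the away team gets 7 if talks fail, so the home team offers 7 and keeps 143.
Round 5 (the away team proposes): the home team can get 143 next round, worth 0.79 × 143 = 112.97 now; the away team offers that and keeps 37.03.
Round 4 (the home team proposes): the away team can get 37.03 next round, worth 0.44 × 37.03 = 16.2932 now; the home team offers that and keeps 133.7068.
Round 3 (the away team proposes): the home team can get 133.7068 next round, worth 0.79 × 133.7068 = 105.628372 now; the away team offers that and keeps 44.371628.
Round 2 (the home team proposes): the away team can get 44.371628 next round, worth 0.44 × 44.371628 = 19.52351632 now. The home team offers 19.52351632 and keeps 150 − 19.52351632 = 130.47648368.
Round 1 (the away team proposes): the home team can get 130.47648368 next round, worth 0.79 × 130.47648368 = 103.0764221072 now; the away team offers that and keeps 46.9235778928.

103.08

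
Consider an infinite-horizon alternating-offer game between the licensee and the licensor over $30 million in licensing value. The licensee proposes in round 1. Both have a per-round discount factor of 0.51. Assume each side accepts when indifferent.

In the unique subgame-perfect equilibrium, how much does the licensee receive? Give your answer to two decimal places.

Let x be the licensee's share when the licensee proposes and y be the licensor's share when the licensor proposes.
The licensor accepts iff offered ≥ 0.51·y, so x = 30 − 0.51y. Symmetrically y = 30 − 0.51x.
Substituting: x = 30 − 0.51(30 − 0.51x), giving x(1 − 0.51·0.51) = 30(1 − 0.51).
So x = 30 × 0.49 / 0.7399 ≈ 19.8675, and the licensor receives 30 − x ≈ 10.1325.

19.87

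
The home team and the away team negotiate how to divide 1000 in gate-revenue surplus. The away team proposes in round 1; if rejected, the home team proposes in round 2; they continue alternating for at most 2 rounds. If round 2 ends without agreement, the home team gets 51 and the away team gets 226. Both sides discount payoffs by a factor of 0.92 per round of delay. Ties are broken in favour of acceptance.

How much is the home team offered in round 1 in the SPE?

712.08

Round 2 (the home team proposes): the away team gets 226 if talks fail, so the home team offers 226 and keeps 774.
Round 1 (the away team proposes): the home team can get 774 next round, worth 0.92 × 774 = 712.08 now. The away team offers 712.08 and keeps 1000 − 712.08 = 287.92.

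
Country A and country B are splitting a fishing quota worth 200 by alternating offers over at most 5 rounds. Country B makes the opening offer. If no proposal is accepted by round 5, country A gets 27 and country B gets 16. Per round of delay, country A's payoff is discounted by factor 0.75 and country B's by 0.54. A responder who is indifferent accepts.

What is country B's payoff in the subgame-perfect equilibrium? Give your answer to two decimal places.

98.63

Round 5 (country B proposes): country A gets 27 if talks fail, so country B offers 27 and keeps 173.
Round 4 (country A proposes): country B can get 173 next round, worth 0.54 × 173 = 93.42 now. Country A offers 93.42 and keeps 200 − 93.42 = 106.58.
Round 3 (country B proposes): country A can get 106.58 next round, worth 0.75 × 106.58 = 79.935 now, so country B offers 79.935, keeping 120.065.
Round 2 (country A proposes): country B can get 120.065 next round, worth 0.54 × 120.065 = 64.8351 now; country A offers that and keeps 135.1649.
Round 1 (country B proposes): country A can get 135.1649 next round, worth 0.75 × 135.1649 = 101.373675 now; country B offers that and keeps 98.626325.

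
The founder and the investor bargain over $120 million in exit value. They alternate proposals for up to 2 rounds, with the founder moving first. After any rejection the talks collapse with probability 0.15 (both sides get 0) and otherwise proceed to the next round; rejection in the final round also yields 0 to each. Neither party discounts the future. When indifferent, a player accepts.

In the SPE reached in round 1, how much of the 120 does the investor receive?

Round 2 (the investor proposes): the founder will accept anything ≥ 0, so the investor offers 0 and keeps 120.
Round 1 (the founder proposes): rejecting gives the investor an expected 0.85 × 120 = 102, so the founder offers 102, keeping 18.

102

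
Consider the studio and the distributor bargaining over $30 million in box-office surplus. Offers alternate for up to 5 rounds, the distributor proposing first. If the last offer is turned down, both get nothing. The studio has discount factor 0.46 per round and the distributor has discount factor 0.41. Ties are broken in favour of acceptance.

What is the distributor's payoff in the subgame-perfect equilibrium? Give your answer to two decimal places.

Round 5 (the distributor proposes): the studio will accept anything ≥ 0, so the distributor offers 0 and keeps 30.
Round 4 (the studio proposes): the distributor can get 30 next round, worth 0.41 × 30 = 12.3 now. The studio offers 12.3 and keeps 30 − 12.3 = 17.7.
Round 3 (the distributor proposes): the studio can get 17.7 next round, worth 0.46 × 17.7 = 8.142 now. The distributor offers 8.142 and keeps 30 − 8.142 = 21.858.
Round 2 (the studio proposes): the distributor can get 21.858 next round, worth 0.41 × 21.858 = 8.96178 now, so the studio offers 8.96178, keeping 21.03822.
Round 1 (the distributor proposes): the studio can get 21.03822 next round, worth 0.46 × 21.03822 = 9.6775812 now, so the distributor offers 9.6775812, keeping 20.3224188.

20.32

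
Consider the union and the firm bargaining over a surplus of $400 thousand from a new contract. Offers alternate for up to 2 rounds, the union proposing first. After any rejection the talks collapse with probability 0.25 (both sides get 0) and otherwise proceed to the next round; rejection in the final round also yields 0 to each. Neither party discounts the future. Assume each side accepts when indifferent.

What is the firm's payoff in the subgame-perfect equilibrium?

300

By backward induction:
Round 2 (the firm proposes): the union will accept anything ≥ 0, so the firm offers 0 and keeps 400.
Round 1 (the union proposes): rejecting gives the firm an expected 0.75 × 400 = 300. The union offers 300 and keeps 400 − 300 = 100.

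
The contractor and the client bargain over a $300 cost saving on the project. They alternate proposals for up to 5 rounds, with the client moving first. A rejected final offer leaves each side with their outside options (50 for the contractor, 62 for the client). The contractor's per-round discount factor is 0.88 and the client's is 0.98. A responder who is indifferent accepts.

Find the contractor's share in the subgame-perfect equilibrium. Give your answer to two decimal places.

47.02

Round 5 (the client proposes): the contractor gets 50 if talks fail, so the client offers 50 and keeps 250.
Round 4 (the contractor proposes): the client can get 250 next round, worth 0.98 × 250 = 245 now. The contractor offers 245 and keeps 300 − 245 = 55.
Round 3 (the client proposes): the contractor can get 55 next round, worth 0.88 × 55 = 48.4 now; the client offers that and keeps 251.6.
Round 2 (the contractor proposes): the client can get 251.6 next round, worth 0.98 × 251.6 = 246.568 now, so the contractor offers 246.568, keeping 53.432.
Round 1 (the client proposes): the contractor can get 53.432 next round, worth 0.88 × 53.432 = 47.02016 now, so the client offers 47.02016, keeping 252.97984.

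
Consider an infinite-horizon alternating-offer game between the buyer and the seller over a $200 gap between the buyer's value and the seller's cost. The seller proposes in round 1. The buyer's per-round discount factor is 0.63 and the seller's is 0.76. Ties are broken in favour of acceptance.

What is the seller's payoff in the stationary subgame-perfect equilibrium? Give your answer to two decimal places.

141.98

Let x be the seller's share when the seller proposes and y be the buyer's share when the buyer proposes.
The buyer accepts iff offered ≥ 0.63·y, so x = 200 − 0.63y. Symmetrically y = 200 − 0.76x.
Substituting: x = 200 − 0.63(200 − 0.76x), giving x(1 − 0.76·0.63) = 200(1 − 0.63).
So x = 200 × 0.37 / 0.5212 ≈ 141.9800, and the buyer receives 200 − x ≈ 58.0200.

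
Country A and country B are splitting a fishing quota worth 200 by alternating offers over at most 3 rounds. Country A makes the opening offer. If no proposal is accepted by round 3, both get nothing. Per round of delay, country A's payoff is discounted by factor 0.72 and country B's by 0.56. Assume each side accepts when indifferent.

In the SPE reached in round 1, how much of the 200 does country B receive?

31.36

Round 3 (country A proposes): country B will accept anything ≥ 0, so country A offers 0 and keeps 200.
Round 2 (country B proposes): country A can get 200 next round, worth 0.72 × 200 = 144 now, so country B offers 144, keeping 56.
Round 1 (country A proposes): country B can get 56 next round, worth 0.56 × 56 = 31.36 now, so country A offers 31.36, keeping 168.64.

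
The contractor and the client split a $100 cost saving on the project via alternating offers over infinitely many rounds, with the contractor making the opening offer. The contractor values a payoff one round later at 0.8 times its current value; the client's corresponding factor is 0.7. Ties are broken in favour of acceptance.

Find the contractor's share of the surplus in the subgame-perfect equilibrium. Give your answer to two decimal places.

When the contractor proposes, the client accepts any offer worth at least 0.7 times what the client would get by proposing next round; and vice versa.
This gives x = 100 − 0.7y and y = 100 − 0.8x, where x and y are each side's share when it proposes.
Hence (1 − 0.7·0.8)x = 100(1 − 0.7), i.e. 0.44·x = 30.
x ≈ 68.1818; the client's share is 100 − x ≈ 31.8182.

68.18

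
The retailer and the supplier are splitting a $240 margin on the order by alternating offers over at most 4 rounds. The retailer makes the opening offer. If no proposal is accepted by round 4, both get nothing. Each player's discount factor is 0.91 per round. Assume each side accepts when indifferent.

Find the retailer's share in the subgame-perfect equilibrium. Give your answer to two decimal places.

39.49

Solve by backward induction from round 4.
Round 4 (the supplier proposes): rejection yields 0 for the retailer; the supplier offers 0 and keeps 240.
Round 3 (the retailer proposes): the supplier can get 240 next round, worth 0.91 × 240 = 218.4 now; the retailer offers that and keeps 21.6.
Round 2 (the supplier proposes): the retailer can get 21.6 next round, worth 0.91 × 21.6 = 19.656 now. The supplier offers 19.656 and keeps 240 − 19.656 = 220.344.
Round 1 (the retailer proposes): the supplier can get 220.344 next round, worth 0.91 × 220.344 = 200.51304 now. The retailer offers 200.51304 and keeps 240 − 200.51304 = 39.48696.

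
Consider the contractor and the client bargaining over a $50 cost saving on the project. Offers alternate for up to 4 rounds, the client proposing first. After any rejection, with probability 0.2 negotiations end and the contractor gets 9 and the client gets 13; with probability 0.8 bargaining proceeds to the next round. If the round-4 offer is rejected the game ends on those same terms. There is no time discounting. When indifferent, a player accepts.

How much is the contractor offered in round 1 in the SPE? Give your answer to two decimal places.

Round 4 (the contractor proposes): the client gets 13 if talks fail, so the contractor offers 13 and keeps 37.
Round 3 (the client proposes): rejecting gives the contractor an expected 0.8 × 37 + 0.2 × 9 = 31.4, so the client offers 31.4, keeping 18.6.
Round 2 (the contractor proposes): rejecting gives the client an expected 0.8 × 18.6 + 0.2 × 13 = 17.48; the contractor offers that and keeps 32.52.
Round 1 (the client proposes): rejecting gives the contractor an expected 0.8 × 32.52 + 0.2 × 9 = 27.816; the client offers that and keeps 22.184.

27.82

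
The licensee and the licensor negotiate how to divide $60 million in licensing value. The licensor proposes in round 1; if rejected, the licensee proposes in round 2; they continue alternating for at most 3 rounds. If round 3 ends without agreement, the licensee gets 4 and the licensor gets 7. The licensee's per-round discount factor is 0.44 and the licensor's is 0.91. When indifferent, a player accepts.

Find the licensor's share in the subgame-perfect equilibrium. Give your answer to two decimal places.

Round 3 (the licensor proposes): the licensee gets 4 if talks fail, so the licensor offers 4 and keeps 56.
Round 2 (the licensee proposes): the licensor can get 56 next round, worth 0.91 × 56 = 50.96 now. The licensee offers 50.96 and keeps 60 − 50.96 = 9.04.
Round 1 (the licensor proposes): the licensee can get 9.04 next round, worth 0.44 × 9.04 = 3.9776 now, so the licensor offers 3.9776, keeping 56.0224.

56.02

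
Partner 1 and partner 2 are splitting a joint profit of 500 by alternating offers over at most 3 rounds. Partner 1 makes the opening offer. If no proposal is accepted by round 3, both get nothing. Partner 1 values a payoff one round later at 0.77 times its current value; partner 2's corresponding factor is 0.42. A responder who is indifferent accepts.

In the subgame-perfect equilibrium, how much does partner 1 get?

451.7

Round 3 (partner 1 proposes): partner 2 will accept anything ≥ 0, so partner 1 offers 0 and keeps 500.
Round 2 (partner 2 proposes): partner 1 can get 500 next round, worth 0.77 × 500 = 385 now; partner 2 offers that and keeps 115.
Round 1 (partner 1 proposes): partner 2 can get 115 next round, worth 0.42 × 115 = 48.3 now; partner 1 offers that and keeps 451.7.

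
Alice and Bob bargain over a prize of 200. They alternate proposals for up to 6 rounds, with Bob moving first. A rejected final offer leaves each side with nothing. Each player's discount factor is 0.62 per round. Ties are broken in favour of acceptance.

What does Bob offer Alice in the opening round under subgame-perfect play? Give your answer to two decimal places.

83.56

Round 6 (Alice proposes): Bob will accept anything ≥ 0, so Alice offers 0 and keeps 200.
Round 5 (Bob proposes): Alice can get 200 next round, worth 0.62 × 200 = 124 now; Bob offers that and keeps 76.
Round 4 (Alice proposes): Bob can get 76 next round, worth 0.62 × 76 = 47.12 now. Alice offers 47.12 and keeps 200 − 47.12 = 152.88.
Round 3 (Bob proposes): Alice can get 152.88 next round, worth 0.62 × 152.88 = 94.7856 now. Bob offers 94.7856 and keeps 200 − 94.7856 = 105.2144.
Round 2 (Alice proposes): Bob can get 105.2144 next round, worth 0.62 × 105.2144 = 65.232928 now. Alice offers 65.232928 and keeps 200 − 65.232928 = 134.767072.
Round 1 (Bob proposes): Alice can get 134.767072 next round, worth 0.62 × 134.767072 = 83.55558464 now; Bob offers that and keeps 116.44441536.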